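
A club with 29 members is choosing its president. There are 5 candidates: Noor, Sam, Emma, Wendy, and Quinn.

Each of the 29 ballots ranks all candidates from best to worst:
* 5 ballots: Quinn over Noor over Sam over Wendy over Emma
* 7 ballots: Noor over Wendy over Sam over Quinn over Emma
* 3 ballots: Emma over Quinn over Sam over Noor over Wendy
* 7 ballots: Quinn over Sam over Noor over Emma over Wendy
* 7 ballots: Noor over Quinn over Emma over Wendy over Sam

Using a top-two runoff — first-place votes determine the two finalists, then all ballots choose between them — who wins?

Quinn

Round 1 first-place votes: Noor 14, Sam 0, Emma 3, Wendy 0, Quinn 12. Noor and Quinn advance.
Runoff: Noor is ranked above Quinn on 14 ballots, Quinn above Noor on 15.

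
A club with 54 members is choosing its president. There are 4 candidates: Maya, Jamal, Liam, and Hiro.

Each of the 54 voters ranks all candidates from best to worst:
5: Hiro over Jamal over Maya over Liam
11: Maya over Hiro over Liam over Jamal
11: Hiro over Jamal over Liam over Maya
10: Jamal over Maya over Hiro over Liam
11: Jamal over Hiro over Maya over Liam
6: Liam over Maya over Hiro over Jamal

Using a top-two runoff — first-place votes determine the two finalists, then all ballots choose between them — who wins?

Hiro

Round 1 first-place votes: Maya 11, Jamal 21, Liam 6, Hiro 16. Jamal and Hiro advance.
Runoff: Jamal is ranked above Hiro on 21 ballots, Hiro above Jamal on 33.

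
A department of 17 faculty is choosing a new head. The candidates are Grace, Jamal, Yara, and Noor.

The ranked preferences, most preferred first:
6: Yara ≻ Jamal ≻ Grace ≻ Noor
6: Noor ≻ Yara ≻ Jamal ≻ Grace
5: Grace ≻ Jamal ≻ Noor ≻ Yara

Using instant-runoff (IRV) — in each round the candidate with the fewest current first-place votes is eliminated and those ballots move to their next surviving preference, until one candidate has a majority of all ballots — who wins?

Round 1: Grace 5, Jamal 0, Yara 6, Noor 6. Jamal eliminated.
Round 2: Grace 5, Yara 6, Noor 6. Grace eliminated.
Round 3: Yara 6, Noor 11. Noor has a majority (≥9).

Noor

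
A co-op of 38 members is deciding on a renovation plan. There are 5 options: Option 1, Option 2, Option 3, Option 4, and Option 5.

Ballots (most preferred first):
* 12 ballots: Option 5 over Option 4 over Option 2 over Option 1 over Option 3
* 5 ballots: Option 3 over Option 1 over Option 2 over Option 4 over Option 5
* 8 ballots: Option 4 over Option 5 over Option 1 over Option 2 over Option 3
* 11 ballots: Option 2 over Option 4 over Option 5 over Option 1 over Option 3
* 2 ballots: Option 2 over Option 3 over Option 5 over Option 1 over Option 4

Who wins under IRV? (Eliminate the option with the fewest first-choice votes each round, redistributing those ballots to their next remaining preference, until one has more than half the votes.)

Round 1: Option 1 0, Option 2 13, Option 3 5, Option 4 8, Option 5 12. Option 1 eliminated.
Round 2: Option 2 13, Option 3 5, Option 4 8, Option 5 12. Option 3 eliminated.
Round 3: Option 2 18, Option 4 8, Option 5 12. Option 4 eliminated.
Round 4: Option 2 18, Option 5 20. Option 5 has a majority (≥20).

Option 5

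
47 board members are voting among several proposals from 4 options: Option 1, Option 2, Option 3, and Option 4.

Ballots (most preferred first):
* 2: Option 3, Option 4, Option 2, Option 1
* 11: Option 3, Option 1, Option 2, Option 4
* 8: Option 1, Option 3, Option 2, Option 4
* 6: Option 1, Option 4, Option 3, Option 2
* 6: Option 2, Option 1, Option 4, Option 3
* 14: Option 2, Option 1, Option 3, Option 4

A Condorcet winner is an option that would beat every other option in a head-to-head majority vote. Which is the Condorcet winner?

Option 1 vs Option 2: 25–22
Option 1 vs Option 3: 34–13
Option 1 vs Option 4: 45–2
Option 1 beats every other option.

Option 1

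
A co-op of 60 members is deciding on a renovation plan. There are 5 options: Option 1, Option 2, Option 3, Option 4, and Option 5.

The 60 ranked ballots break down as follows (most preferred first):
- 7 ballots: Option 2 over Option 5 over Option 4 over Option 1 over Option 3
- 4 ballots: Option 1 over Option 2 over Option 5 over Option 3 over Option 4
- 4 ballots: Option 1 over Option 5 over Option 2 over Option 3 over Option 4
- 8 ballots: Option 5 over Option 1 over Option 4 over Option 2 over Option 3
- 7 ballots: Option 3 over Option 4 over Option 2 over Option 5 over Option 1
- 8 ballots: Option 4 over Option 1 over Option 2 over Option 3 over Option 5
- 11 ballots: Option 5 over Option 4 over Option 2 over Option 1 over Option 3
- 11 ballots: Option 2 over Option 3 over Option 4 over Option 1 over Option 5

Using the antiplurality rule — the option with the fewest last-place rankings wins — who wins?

Last-place votes: Option 1 7, Option 2 0, Option 3 26, Option 4 8, Option 5 19.

Option 2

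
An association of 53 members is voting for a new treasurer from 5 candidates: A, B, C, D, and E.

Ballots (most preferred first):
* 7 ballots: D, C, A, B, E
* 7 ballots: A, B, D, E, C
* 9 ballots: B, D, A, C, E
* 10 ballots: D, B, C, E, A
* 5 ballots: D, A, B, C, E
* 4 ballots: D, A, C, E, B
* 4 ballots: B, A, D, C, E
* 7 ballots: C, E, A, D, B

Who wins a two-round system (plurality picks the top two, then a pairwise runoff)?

D

Round 1 first-place votes: A 7, B 13, C 7, D 26, E 0. D and B advance.
Runoff: D is ranked above B on 33 ballots, B above D on 20.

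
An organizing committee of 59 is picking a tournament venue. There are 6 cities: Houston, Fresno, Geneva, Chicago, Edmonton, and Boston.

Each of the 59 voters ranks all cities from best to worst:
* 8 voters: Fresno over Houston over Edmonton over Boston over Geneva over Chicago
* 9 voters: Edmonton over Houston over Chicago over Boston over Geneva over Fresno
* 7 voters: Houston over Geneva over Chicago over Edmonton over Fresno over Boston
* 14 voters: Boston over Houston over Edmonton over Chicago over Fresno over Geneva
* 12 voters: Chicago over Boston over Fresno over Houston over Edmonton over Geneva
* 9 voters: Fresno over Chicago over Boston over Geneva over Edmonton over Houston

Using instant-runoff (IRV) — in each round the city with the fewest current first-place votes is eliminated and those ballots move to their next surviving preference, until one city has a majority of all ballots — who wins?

Chicago

Round 1: Houston 7, Fresno 17, Geneva 0, Chicago 12, Edmonton 9, Boston 14. Geneva eliminated.
Round 2: Houston 7, Fresno 17, Chicago 12, Edmonton 9, Boston 14. Houston eliminated.
Round 3: Fresno 17, Chicago 19, Edmonton 9, Boston 14. Edmonton eliminated.
Round 4: Fresno 17, Chicago 28, Boston 14. Boston eliminated.
Round 5: Fresno 17, Chicago 42. Chicago has a majority (≥30).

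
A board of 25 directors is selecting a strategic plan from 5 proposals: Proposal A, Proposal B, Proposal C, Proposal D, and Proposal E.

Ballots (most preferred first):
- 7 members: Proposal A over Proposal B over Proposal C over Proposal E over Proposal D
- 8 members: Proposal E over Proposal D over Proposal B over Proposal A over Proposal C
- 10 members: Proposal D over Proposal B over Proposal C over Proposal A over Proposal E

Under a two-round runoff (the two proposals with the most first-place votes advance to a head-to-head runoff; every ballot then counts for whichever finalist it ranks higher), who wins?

Proposal E

Round 1 first-place votes: Proposal A 7, Proposal B 0, Proposal C 0, Proposal D 10, Proposal E 8. Proposal D and Proposal E advance.
Runoff: Proposal D is ranked above Proposal E on 10 ballots, Proposal E above Proposal D on 15.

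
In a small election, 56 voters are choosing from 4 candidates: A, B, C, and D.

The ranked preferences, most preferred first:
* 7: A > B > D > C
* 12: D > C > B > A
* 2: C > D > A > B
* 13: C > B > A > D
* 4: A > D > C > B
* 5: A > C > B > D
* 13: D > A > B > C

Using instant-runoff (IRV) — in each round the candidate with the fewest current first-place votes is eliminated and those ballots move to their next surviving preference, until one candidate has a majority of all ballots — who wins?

A

Round 1: A 16, B 0, C 15, D 25. B eliminated.
Round 2: A 16, C 15, D 25. C eliminated.
Round 3: A 29, D 27. A has a majority (≥29).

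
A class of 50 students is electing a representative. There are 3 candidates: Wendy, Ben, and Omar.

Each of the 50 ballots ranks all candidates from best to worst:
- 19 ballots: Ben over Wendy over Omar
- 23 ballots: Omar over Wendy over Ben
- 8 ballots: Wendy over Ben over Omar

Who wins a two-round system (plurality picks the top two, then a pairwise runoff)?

Ben

Round 1 first-place votes: Wendy 8, Ben 19, Omar 23. Omar and Ben advance.
Runoff: Omar is ranked above Ben on 23 ballots, Ben above Omar on 27.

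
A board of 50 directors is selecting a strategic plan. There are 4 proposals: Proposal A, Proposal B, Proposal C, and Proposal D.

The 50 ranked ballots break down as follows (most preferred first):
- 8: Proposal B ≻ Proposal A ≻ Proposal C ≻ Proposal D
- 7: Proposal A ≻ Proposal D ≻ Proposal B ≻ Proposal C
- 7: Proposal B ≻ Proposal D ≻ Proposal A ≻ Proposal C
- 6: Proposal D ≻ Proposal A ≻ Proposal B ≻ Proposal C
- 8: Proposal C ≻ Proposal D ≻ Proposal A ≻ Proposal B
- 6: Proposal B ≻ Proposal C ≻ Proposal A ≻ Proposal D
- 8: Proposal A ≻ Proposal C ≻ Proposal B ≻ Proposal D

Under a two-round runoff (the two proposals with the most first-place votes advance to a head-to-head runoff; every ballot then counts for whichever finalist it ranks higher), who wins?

Round 1 first-place votes: Proposal A 15, Proposal B 21, Proposal C 8, Proposal D 6. Proposal B and Proposal A advance.
Runoff: Proposal B is ranked above Proposal A on 21 ballots, Proposal A above Proposal B on 29.

Proposal A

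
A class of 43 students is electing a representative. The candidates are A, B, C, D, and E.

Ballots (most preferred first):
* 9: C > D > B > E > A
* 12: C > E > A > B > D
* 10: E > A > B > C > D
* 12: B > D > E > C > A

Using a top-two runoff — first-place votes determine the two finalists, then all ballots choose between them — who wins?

Round 1 first-place votes: A 0, B 12, C 21, D 0, E 10. C and B advance.
Runoff: C is ranked above B on 21 ballots, B above C on 22.

B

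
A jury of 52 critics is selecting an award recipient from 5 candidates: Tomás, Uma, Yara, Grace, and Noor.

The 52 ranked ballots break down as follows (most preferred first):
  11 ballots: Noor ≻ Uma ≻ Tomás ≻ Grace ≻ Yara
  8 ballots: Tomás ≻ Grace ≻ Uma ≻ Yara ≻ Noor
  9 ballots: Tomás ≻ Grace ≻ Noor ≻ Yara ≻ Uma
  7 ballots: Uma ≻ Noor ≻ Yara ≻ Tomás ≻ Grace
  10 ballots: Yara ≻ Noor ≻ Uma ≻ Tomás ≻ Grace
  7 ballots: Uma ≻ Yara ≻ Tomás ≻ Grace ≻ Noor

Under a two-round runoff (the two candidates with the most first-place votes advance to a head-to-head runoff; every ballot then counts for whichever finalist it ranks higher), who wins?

Round 1 first-place votes: Tomás 17, Uma 14, Yara 10, Grace 0, Noor 11. Tomás and Uma advance.
Runoff: Tomás is ranked above Uma on 17 ballots, Uma above Tomás on 35.

Uma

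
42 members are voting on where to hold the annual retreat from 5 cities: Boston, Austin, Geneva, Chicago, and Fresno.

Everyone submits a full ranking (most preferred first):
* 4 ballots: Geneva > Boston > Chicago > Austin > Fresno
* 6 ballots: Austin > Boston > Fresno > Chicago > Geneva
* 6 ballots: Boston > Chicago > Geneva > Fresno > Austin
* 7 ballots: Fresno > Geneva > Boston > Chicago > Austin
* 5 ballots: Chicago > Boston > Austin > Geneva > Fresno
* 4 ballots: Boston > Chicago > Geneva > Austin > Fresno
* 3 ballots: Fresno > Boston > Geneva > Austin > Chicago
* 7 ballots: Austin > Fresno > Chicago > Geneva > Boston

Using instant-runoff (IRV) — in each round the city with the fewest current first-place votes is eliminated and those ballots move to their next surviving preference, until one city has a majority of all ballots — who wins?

Boston

Round 1: Boston 10, Austin 13, Geneva 4, Chicago 5, Fresno 10. Geneva eliminated.
Round 2: Boston 14, Austin 13, Chicago 5, Fresno 10. Chicago eliminated.
Round 3: Boston 19, Austin 13, Fresno 10. Fresno eliminated.
Round 4: Boston 29, Austin 13. Boston has a majority (≥22).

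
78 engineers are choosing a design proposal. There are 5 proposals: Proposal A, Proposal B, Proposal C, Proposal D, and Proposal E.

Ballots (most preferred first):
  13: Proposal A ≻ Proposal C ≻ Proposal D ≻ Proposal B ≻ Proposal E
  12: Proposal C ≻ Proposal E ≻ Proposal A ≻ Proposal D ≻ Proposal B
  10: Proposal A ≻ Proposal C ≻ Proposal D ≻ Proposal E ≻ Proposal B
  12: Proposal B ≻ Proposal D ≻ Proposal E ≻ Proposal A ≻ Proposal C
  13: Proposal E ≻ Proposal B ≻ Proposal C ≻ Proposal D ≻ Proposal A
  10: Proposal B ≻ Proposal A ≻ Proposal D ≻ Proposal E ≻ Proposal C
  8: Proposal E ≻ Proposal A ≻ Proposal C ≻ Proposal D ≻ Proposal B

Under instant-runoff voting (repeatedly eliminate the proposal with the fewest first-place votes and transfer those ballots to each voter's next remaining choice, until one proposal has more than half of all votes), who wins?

Proposal E

Round 1: Proposal A 23, Proposal B 22, Proposal C 12, Proposal D 0, Proposal E 21. Proposal D eliminated.
Round 2: Proposal A 23, Proposal B 22, Proposal C 12, Proposal E 21. Proposal C eliminated.
Round 3: Proposal A 23, Proposal B 22, Proposal E 33. Proposal B eliminated.
Round 4: Proposal A 33, Proposal E 45. Proposal E has a majority (≥40).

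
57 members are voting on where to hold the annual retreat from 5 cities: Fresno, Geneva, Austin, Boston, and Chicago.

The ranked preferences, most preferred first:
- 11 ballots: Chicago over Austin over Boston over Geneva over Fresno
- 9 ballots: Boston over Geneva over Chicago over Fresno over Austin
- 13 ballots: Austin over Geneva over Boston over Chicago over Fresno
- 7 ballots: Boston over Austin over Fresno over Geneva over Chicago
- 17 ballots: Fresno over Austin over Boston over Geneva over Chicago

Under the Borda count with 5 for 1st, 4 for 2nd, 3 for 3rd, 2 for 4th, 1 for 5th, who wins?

Fresno: 11×1 + 9×2 + 13×1 + 7×3 + 17×5 = 148
Geneva: 11×2 + 9×4 + 13×4 + 7×2 + 17×2 = 158
Austin: 11×4 + 9×1 + 13×5 + 7×4 + 17×4 = 214
Boston: 11×3 + 9×5 + 13×3 + 7×5 + 17×3 = 203
Chicago: 11×5 + 9×3 + 13×2 + 7×1 + 17×1 = 132

Austin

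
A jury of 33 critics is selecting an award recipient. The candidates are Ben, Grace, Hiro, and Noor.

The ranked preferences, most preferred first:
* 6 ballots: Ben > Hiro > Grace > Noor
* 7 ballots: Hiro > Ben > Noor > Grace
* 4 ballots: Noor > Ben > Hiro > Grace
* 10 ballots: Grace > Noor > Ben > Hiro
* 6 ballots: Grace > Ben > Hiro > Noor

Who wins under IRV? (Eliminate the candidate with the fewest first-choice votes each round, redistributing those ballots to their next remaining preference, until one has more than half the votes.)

Round 1: Ben 6, Grace 16, Hiro 7, Noor 4. Noor eliminated.
Round 2: Ben 10, Grace 16, Hiro 7. Hiro eliminated.
Round 3: Ben 17, Grace 16. Ben has a majority (≥17).

Ben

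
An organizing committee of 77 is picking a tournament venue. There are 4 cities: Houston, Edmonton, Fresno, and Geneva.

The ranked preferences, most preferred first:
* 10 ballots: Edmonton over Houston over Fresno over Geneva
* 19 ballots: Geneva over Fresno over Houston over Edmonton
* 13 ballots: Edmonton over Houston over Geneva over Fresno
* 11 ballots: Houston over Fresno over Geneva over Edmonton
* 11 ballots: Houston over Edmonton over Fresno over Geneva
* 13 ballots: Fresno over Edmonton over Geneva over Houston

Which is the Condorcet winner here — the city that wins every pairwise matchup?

Houston vs Edmonton: 41–36
Houston vs Fresno: 45–32
Houston vs Geneva: 45–32
Houston beats every other city.

Houston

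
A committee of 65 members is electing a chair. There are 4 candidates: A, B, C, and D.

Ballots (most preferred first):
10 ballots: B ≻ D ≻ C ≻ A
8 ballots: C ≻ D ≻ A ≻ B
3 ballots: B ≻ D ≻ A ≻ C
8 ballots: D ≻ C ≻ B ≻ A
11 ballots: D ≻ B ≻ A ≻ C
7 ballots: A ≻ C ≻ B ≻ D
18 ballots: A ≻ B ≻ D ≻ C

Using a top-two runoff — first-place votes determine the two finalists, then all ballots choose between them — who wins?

D

Round 1 first-place votes: A 25, B 13, C 8, D 19. A and D advance.
Runoff: A is ranked above D on 25 ballots, D above A on 40.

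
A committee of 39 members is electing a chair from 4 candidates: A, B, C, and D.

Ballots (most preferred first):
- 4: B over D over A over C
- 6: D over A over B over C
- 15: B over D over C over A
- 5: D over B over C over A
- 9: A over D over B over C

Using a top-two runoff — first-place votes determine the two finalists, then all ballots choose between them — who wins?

Round 1 first-place votes: A 9, B 19, C 0, D 11. B and D advance.
Runoff: B is ranked above D on 19 ballots, D above B on 20.

D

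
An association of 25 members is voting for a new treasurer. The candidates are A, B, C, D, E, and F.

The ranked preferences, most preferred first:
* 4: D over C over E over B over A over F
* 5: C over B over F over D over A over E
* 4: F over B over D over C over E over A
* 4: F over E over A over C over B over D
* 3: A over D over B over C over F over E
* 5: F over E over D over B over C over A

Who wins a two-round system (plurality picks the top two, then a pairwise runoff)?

Round 1 first-place votes: A 3, B 0, C 5, D 4, E 0, F 13. F and C advance.
Runoff: F is ranked above C on 13 ballots, C above F on 12.

F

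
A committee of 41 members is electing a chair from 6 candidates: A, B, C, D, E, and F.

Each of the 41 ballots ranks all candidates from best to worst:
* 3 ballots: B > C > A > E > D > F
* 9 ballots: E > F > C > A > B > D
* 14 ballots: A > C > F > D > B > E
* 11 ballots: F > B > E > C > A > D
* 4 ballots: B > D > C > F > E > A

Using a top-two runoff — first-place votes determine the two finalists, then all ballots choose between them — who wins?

Round 1 first-place votes: A 14, B 7, C 0, D 0, E 9, F 11. A and F advance.
Runoff: A is ranked above F on 17 ballots, F above A on 24.

F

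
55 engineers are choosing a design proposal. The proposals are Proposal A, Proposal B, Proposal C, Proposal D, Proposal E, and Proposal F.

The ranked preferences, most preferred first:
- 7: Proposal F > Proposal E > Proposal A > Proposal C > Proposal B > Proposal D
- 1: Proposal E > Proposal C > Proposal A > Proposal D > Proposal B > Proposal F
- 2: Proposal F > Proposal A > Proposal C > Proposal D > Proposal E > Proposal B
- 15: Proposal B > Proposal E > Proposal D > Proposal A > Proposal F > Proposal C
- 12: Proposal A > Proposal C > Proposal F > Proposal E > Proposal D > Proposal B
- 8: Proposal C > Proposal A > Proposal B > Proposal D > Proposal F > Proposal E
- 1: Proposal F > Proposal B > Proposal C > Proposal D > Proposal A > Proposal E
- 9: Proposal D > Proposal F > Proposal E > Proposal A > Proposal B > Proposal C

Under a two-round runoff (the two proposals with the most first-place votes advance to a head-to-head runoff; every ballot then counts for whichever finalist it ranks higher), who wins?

Round 1 first-place votes: Proposal A 12, Proposal B 15, Proposal C 8, Proposal D 9, Proposal E 1, Proposal F 10. Proposal B and Proposal A advance.
Runoff: Proposal B is ranked above Proposal A on 16 ballots, Proposal A above Proposal B on 39.

Proposal A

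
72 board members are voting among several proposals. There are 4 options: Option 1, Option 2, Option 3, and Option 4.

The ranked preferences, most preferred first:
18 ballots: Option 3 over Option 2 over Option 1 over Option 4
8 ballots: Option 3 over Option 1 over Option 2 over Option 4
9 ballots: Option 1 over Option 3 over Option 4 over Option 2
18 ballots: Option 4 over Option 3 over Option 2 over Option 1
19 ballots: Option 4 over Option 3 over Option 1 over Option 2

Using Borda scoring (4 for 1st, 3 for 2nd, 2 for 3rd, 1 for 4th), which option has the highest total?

Option 3

Option 1: 18×2 + 8×3 + 9×4 + 18×1 + 19×2 = 152
Option 2: 18×3 + 8×2 + 9×1 + 18×2 + 19×1 = 134
Option 3: 18×4 + 8×4 + 9×3 + 18×3 + 19×3 = 242
Option 4: 18×1 + 8×1 + 9×2 + 18×4 + 19×4 = 192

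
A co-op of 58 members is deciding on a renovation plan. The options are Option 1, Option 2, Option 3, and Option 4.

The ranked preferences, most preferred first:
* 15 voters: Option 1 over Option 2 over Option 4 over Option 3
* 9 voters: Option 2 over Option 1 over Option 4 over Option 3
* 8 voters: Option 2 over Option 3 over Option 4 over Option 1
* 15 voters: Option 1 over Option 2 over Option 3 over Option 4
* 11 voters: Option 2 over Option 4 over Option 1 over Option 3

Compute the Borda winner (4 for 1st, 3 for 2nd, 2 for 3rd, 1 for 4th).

Option 1: 15×4 + 9×3 + 8×1 + 15×4 + 11×2 = 177
Option 2: 15×3 + 9×4 + 8×4 + 15×3 + 11×4 = 202
Option 3: 15×1 + 9×1 + 8×3 + 15×2 + 11×1 = 89
Option 4: 15×2 + 9×2 + 8×2 + 15×1 + 11×3 = 112

Option 2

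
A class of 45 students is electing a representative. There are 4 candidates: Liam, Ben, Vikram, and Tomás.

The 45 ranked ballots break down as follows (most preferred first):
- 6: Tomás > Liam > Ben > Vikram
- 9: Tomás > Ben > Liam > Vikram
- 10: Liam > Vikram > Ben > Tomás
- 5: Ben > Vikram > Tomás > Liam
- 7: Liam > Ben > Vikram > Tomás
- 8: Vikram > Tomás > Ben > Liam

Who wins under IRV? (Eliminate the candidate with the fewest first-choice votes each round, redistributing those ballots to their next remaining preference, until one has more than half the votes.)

Round 1: Liam 17, Ben 5, Vikram 8, Tomás 15. Ben eliminated.
Round 2: Liam 17, Vikram 13, Tomás 15. Vikram eliminated.
Round 3: Liam 17, Tomás 28. Tomás has a majority (≥23).

Tomás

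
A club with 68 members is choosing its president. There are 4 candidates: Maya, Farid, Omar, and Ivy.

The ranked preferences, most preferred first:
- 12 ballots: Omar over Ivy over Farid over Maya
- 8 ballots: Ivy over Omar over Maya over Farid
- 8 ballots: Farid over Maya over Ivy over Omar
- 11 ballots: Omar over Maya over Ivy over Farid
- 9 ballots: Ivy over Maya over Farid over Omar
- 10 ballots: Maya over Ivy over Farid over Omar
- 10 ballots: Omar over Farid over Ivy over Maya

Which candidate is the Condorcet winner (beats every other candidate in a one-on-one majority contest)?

Ivy vs Maya: 39–29
Ivy vs Farid: 50–18
Ivy vs Omar: 35–33
Ivy beats every other candidate.

Ivy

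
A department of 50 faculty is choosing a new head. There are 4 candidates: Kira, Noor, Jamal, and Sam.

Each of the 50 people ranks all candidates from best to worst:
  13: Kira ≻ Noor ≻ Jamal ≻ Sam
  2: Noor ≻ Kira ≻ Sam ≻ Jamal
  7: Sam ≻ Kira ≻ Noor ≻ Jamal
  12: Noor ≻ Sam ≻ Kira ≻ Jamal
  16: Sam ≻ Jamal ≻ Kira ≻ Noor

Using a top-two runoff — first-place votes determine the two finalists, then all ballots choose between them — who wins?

Round 1 first-place votes: Kira 13, Noor 14, Jamal 0, Sam 23. Sam and Noor advance.
Runoff: Sam is ranked above Noor on 23 ballots, Noor above Sam on 27.

Noor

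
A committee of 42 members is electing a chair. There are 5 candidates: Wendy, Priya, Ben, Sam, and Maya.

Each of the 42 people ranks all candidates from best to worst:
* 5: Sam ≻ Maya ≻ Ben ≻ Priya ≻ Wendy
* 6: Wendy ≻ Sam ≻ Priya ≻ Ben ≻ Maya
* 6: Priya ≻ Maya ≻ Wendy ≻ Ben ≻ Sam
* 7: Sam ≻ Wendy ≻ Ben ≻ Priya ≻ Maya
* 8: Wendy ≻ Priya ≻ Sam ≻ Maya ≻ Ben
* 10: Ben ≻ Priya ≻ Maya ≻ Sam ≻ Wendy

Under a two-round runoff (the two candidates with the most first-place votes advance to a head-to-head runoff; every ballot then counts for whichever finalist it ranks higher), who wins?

Round 1 first-place votes: Wendy 14, Priya 6, Ben 10, Sam 12, Maya 0. Wendy and Sam advance.
Runoff: Wendy is ranked above Sam on 20 ballots, Sam above Wendy on 22.

Sam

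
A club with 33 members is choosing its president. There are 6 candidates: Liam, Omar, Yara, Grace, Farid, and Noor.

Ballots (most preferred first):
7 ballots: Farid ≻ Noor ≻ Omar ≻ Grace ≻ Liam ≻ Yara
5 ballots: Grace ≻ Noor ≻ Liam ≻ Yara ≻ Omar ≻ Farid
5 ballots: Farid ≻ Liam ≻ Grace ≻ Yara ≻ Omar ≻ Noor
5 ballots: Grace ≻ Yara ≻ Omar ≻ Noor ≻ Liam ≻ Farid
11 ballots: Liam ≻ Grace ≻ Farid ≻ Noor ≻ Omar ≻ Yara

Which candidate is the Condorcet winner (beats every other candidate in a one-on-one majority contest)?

Grace vs Liam: 17–16
Grace vs Omar: 26–7
Grace vs Yara: 33–0
Grace vs Farid: 21–12
Grace vs Noor: 26–7
Grace beats every other candidate.

Grace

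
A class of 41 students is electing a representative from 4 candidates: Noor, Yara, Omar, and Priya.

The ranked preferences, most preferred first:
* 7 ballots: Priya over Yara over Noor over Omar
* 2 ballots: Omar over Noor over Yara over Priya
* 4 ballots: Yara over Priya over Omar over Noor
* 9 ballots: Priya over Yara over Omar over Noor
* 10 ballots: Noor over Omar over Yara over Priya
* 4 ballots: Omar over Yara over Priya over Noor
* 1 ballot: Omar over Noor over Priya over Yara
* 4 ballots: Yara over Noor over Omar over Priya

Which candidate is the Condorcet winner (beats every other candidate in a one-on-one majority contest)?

Yara vs Noor: 28–13
Yara vs Omar: 24–17
Yara vs Priya: 24–17
Yara beats every other candidate.

Yara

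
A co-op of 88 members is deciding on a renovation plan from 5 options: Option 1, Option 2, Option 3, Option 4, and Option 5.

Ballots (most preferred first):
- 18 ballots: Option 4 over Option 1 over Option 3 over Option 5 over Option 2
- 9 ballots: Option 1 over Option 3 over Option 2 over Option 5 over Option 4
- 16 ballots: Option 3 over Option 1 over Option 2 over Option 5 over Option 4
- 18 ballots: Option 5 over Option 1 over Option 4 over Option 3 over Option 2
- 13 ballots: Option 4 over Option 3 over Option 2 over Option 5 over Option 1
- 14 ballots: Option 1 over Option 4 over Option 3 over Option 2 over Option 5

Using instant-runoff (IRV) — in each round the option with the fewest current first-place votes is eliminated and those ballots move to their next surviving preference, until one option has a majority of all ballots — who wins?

Option 1

Round 1: Option 1 23, Option 2 0, Option 3 16, Option 4 31, Option 5 18. Option 2 eliminated.
Round 2: Option 1 23, Option 3 16, Option 4 31, Option 5 18. Option 3 eliminated.
Round 3: Option 1 39, Option 4 31, Option 5 18. Option 5 eliminated.
Round 4: Option 1 57, Option 4 31. Option 1 has a majority (≥45).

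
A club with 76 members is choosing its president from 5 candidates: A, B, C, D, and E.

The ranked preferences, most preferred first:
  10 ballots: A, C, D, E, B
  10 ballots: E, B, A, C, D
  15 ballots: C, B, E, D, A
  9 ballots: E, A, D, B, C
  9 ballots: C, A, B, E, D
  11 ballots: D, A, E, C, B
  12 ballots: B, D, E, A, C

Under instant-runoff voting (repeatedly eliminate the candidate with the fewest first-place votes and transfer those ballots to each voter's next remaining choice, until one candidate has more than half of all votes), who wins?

E

Round 1: A 10, B 12, C 24, D 11, E 19. A eliminated.
Round 2: B 12, C 34, D 11, E 19. D eliminated.
Round 3: B 12, C 34, E 30. B eliminated.
Round 4: C 34, E 42. E has a majority (≥39).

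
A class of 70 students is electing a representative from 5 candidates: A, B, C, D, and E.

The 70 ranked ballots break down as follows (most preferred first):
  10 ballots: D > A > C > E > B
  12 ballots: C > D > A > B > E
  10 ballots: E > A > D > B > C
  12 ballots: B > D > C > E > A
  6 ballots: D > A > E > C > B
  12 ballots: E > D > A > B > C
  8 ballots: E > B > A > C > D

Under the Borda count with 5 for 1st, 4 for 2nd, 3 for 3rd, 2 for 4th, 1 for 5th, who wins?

D

A: 10×4 + 12×3 + 10×4 + 12×1 + 6×4 + 12×3 + 8×3 = 212
B: 10×1 + 12×2 + 10×2 + 12×5 + 6×1 + 12×2 + 8×4 = 176
C: 10×3 + 12×5 + 10×1 + 12×3 + 6×2 + 12×1 + 8×2 = 176
D: 10×5 + 12×4 + 10×3 + 12×4 + 6×5 + 12×4 + 8×1 = 262
E: 10×2 + 12×1 + 10×5 + 12×2 + 6×3 + 12×5 + 8×5 = 224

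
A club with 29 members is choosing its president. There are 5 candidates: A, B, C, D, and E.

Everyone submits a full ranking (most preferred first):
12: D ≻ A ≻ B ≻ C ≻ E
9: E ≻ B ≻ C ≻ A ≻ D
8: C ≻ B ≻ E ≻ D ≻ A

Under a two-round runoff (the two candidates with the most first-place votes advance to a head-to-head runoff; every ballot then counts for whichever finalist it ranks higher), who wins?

Round 1 first-place votes: A 0, B 0, C 8, D 12, E 9. D and E advance.
Runoff: D is ranked above E on 12 ballots, E above D on 17.

E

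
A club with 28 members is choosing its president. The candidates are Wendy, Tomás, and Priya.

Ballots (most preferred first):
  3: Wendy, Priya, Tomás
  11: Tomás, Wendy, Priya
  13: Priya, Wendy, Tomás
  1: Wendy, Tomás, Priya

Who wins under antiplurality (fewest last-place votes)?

Last-place votes: Wendy 0, Tomás 16, Priya 12.

Wendy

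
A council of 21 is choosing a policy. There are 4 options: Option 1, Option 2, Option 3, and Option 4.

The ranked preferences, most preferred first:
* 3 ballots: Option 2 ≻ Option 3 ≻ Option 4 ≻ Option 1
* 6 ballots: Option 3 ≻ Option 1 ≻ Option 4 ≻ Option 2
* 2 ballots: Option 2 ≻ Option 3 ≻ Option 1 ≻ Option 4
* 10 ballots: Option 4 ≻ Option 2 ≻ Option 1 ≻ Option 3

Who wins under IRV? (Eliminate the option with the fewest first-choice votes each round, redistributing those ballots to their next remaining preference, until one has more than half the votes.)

Option 3

Round 1: Option 1 0, Option 2 5, Option 3 6, Option 4 10. Option 1 eliminated.
Round 2: Option 2 5, Option 3 6, Option 4 10. Option 2 eliminated.
Round 3: Option 3 11, Option 4 10. Option 3 has a majority (≥11).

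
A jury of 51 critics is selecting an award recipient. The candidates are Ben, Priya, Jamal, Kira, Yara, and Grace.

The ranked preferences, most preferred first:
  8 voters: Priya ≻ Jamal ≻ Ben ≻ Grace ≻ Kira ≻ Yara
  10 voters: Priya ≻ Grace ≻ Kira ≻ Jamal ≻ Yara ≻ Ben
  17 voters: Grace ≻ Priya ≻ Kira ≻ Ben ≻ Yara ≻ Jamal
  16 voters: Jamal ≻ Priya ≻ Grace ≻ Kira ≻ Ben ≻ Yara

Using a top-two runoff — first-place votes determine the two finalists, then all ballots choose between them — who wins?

Priya

Round 1 first-place votes: Ben 0, Priya 18, Jamal 16, Kira 0, Yara 0, Grace 17. Priya and Grace advance.
Runoff: Priya is ranked above Grace on 34 ballots, Grace above Priya on 17.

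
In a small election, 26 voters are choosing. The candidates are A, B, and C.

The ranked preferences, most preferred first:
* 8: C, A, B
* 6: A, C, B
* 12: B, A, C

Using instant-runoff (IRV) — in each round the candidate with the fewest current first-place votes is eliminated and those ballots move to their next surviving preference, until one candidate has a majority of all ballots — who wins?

Round 1: A 6, B 12, C 8. A eliminated.
Round 2: B 12, C 14. C has a majority (≥14).

C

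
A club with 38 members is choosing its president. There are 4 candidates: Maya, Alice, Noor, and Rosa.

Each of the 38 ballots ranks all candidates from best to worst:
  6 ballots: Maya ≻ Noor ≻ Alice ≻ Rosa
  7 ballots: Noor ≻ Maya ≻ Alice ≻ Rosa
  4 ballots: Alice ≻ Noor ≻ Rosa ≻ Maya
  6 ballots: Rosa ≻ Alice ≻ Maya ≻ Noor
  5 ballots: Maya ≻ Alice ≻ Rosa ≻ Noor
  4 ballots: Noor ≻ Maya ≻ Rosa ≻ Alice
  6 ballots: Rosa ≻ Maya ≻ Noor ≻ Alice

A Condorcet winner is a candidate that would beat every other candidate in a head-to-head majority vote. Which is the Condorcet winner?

Maya vs Alice: 28–10
Maya vs Noor: 23–15
Maya vs Rosa: 22–16
Maya beats every other candidate.

Maya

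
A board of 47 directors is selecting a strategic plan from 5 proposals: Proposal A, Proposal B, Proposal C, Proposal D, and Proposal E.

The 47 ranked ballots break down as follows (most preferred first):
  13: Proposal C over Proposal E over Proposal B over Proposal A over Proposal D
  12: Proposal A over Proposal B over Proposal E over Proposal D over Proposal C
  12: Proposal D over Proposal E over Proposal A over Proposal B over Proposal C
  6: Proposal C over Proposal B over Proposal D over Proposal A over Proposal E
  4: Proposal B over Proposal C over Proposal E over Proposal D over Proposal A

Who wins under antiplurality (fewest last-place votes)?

Proposal B

Last-place votes: Proposal A 4, Proposal B 0, Proposal C 24, Proposal D 13, Proposal E 6.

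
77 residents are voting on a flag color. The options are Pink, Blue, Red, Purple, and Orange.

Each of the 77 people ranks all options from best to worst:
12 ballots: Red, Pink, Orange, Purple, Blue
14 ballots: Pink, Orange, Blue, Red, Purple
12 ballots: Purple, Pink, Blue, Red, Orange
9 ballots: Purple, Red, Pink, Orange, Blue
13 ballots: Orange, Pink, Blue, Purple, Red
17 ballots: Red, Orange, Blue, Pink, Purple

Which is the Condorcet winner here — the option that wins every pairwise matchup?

Pink vs Blue: 60–17
Pink vs Red: 39–38
Pink vs Purple: 56–21
Pink vs Orange: 47–30
Pink beats every other option.

Pink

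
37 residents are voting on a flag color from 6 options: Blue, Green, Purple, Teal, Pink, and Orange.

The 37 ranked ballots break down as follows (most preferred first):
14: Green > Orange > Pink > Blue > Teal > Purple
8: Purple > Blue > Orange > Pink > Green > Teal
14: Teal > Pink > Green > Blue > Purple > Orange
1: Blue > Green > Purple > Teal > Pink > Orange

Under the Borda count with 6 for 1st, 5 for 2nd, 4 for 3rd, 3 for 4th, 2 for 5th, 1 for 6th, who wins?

Green

Blue: 14×3 + 8×5 + 14×3 + 1×6 = 130
Green: 14×6 + 8×2 + 14×4 + 1×5 = 161
Purple: 14×1 + 8×6 + 14×2 + 1×4 = 94
Teal: 14×2 + 8×1 + 14×6 + 1×3 = 123
Pink: 14×4 + 8×3 + 14×5 + 1×2 = 152
Orange: 14×5 + 8×4 + 14×1 + 1×1 = 117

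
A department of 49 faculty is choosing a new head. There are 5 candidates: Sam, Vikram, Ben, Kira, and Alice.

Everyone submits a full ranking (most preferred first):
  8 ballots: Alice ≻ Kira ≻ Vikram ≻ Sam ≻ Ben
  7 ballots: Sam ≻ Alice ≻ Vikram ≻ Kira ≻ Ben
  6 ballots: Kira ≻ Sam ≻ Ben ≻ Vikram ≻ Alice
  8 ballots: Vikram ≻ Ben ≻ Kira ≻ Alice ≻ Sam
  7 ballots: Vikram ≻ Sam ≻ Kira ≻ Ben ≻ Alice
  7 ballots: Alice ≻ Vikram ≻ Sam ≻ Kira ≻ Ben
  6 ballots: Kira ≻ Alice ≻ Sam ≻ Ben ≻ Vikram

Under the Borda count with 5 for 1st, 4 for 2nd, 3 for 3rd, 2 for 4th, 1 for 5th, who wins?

Vikram

Sam: 8×2 + 7×5 + 6×4 + 8×1 + 7×4 + 7×3 + 6×3 = 150
Vikram: 8×3 + 7×3 + 6×2 + 8×5 + 7×5 + 7×4 + 6×1 = 166
Ben: 8×1 + 7×1 + 6×3 + 8×4 + 7×2 + 7×1 + 6×2 = 98
Kira: 8×4 + 7×2 + 6×5 + 8×3 + 7×3 + 7×2 + 6×5 = 165
Alice: 8×5 + 7×4 + 6×1 + 8×2 + 7×1 + 7×5 + 6×4 = 156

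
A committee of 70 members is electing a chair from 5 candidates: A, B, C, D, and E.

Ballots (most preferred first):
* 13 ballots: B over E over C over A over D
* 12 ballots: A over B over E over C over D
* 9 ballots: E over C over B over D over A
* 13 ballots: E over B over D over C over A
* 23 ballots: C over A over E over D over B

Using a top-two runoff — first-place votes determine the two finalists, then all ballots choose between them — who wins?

Round 1 first-place votes: A 12, B 13, C 23, D 0, E 22. C and E advance.
Runoff: C is ranked above E on 23 ballots, E above C on 47.

E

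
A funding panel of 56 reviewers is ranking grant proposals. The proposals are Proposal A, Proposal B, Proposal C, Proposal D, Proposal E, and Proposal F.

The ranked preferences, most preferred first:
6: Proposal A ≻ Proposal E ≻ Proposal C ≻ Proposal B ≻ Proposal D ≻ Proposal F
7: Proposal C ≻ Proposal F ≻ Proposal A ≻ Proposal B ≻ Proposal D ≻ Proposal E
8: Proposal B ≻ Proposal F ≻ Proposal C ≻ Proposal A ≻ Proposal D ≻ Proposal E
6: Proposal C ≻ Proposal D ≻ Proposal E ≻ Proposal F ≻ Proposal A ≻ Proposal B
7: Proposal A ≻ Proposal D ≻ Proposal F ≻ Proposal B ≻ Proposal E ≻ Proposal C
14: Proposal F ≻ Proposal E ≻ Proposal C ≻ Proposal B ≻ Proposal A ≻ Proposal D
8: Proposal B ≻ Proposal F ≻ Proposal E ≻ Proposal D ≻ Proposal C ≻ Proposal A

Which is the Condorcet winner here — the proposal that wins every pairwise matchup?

Proposal F

Proposal F vs Proposal A: 43–13
Proposal F vs Proposal B: 34–22
Proposal F vs Proposal C: 37–19
Proposal F vs Proposal D: 37–19
Proposal F vs Proposal E: 44–12
Proposal F beats every other proposal.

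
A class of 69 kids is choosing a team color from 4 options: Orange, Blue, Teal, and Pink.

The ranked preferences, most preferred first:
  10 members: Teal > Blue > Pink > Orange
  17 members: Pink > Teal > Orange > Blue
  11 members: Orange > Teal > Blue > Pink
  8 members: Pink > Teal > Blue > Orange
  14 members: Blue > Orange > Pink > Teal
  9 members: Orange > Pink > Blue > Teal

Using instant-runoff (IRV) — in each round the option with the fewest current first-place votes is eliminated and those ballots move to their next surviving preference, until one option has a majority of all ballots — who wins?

Blue

Round 1: Orange 20, Blue 14, Teal 10, Pink 25. Teal eliminated.
Round 2: Orange 20, Blue 24, Pink 25. Orange eliminated.
Round 3: Blue 35, Pink 34. Blue has a majority (≥35).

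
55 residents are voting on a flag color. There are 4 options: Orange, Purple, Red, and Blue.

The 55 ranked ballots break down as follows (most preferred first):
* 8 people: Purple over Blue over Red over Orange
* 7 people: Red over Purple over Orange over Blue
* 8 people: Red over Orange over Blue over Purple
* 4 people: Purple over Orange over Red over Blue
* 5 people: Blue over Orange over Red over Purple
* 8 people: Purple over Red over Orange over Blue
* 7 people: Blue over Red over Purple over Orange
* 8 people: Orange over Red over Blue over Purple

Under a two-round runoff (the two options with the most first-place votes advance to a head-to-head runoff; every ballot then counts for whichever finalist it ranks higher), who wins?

Red

Round 1 first-place votes: Orange 8, Purple 20, Red 15, Blue 12. Purple and Red advance.
Runoff: Purple is ranked above Red on 20 ballots, Red above Purple on 35.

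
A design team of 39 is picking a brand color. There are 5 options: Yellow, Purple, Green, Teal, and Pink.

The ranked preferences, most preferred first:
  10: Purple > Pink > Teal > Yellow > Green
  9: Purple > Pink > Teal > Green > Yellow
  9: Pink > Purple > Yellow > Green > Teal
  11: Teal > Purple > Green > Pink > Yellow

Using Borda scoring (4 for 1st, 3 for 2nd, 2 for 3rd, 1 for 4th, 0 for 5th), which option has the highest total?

Yellow: 10×1 + 9×0 + 9×2 + 11×0 = 28
Purple: 10×4 + 9×4 + 9×3 + 11×3 = 136
Green: 10×0 + 9×1 + 9×1 + 11×2 = 40
Teal: 10×2 + 9×2 + 9×0 + 11×4 = 82
Pink: 10×3 + 9×3 + 9×4 + 11×1 = 104

Purple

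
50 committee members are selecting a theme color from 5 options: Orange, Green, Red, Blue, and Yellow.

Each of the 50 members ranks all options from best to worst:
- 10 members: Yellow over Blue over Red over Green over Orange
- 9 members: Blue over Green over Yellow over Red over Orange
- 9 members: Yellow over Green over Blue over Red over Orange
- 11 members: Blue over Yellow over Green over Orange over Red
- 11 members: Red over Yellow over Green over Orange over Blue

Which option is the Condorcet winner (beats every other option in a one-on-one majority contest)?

Yellow

Yellow vs Orange: 50–0
Yellow vs Green: 41–9
Yellow vs Red: 39–11
Yellow vs Blue: 30–20
Yellow beats every other option.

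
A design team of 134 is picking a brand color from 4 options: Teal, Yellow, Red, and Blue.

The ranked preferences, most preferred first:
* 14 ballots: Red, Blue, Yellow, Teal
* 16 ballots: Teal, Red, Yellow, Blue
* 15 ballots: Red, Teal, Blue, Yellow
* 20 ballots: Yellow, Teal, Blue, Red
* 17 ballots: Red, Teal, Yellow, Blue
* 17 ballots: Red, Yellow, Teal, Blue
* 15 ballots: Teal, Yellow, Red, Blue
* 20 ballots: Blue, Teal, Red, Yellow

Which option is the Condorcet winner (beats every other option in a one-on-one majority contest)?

Teal vs Yellow: 83–51
Teal vs Red: 71–63
Teal vs Blue: 100–34
Teal beats every other option.

Teal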